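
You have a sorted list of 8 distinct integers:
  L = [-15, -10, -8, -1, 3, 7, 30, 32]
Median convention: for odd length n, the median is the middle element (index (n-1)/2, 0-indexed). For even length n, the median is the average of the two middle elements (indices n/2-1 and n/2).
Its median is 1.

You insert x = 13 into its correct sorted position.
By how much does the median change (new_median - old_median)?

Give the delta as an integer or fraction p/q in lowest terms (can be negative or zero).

Answer: 2

Derivation:
Old median = 1
After inserting x = 13: new sorted = [-15, -10, -8, -1, 3, 7, 13, 30, 32]
New median = 3
Delta = 3 - 1 = 2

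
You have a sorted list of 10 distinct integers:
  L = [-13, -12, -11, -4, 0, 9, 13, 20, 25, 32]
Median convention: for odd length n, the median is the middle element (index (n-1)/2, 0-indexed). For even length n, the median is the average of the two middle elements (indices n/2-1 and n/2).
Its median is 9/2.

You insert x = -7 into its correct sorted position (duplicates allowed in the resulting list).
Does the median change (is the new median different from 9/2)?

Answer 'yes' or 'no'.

Answer: yes

Derivation:
Old median = 9/2
Insert x = -7
New median = 0
Changed? yes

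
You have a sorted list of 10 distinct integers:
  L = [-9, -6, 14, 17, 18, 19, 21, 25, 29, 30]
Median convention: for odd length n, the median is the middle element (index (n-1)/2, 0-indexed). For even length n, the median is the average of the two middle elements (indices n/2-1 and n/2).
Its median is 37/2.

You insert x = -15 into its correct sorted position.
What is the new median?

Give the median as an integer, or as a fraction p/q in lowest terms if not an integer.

Old list (sorted, length 10): [-9, -6, 14, 17, 18, 19, 21, 25, 29, 30]
Old median = 37/2
Insert x = -15
Old length even (10). Middle pair: indices 4,5 = 18,19.
New length odd (11). New median = single middle element.
x = -15: 0 elements are < x, 10 elements are > x.
New sorted list: [-15, -9, -6, 14, 17, 18, 19, 21, 25, 29, 30]
New median = 18

Answer: 18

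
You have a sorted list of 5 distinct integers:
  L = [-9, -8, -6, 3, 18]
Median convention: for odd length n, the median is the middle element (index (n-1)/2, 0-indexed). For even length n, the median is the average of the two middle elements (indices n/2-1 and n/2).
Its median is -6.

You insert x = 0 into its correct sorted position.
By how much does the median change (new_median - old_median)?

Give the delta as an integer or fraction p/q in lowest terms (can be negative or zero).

Old median = -6
After inserting x = 0: new sorted = [-9, -8, -6, 0, 3, 18]
New median = -3
Delta = -3 - -6 = 3

Answer: 3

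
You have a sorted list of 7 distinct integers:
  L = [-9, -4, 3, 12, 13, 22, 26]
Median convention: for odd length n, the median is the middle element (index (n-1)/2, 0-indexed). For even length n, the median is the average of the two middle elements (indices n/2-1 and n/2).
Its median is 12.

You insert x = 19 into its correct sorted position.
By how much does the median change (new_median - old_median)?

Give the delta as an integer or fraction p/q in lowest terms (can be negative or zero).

Answer: 1/2

Derivation:
Old median = 12
After inserting x = 19: new sorted = [-9, -4, 3, 12, 13, 19, 22, 26]
New median = 25/2
Delta = 25/2 - 12 = 1/2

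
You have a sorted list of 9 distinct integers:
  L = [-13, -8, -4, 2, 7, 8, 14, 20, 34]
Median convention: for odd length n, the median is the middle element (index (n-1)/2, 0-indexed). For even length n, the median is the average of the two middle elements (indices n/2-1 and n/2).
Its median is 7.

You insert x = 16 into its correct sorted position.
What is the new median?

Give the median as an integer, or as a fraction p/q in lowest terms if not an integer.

Answer: 15/2

Derivation:
Old list (sorted, length 9): [-13, -8, -4, 2, 7, 8, 14, 20, 34]
Old median = 7
Insert x = 16
Old length odd (9). Middle was index 4 = 7.
New length even (10). New median = avg of two middle elements.
x = 16: 7 elements are < x, 2 elements are > x.
New sorted list: [-13, -8, -4, 2, 7, 8, 14, 16, 20, 34]
New median = 15/2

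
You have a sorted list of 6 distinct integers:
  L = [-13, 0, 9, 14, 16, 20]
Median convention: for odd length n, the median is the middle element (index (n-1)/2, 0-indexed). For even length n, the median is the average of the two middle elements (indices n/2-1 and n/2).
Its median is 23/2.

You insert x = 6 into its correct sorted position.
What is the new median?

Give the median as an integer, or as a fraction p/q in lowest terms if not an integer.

Old list (sorted, length 6): [-13, 0, 9, 14, 16, 20]
Old median = 23/2
Insert x = 6
Old length even (6). Middle pair: indices 2,3 = 9,14.
New length odd (7). New median = single middle element.
x = 6: 2 elements are < x, 4 elements are > x.
New sorted list: [-13, 0, 6, 9, 14, 16, 20]
New median = 9

Answer: 9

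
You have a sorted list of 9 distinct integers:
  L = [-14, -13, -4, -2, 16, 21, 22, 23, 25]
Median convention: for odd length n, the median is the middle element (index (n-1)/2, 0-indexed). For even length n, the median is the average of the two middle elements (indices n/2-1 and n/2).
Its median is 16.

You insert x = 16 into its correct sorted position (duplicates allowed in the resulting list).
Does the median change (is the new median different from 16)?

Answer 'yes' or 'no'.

Old median = 16
Insert x = 16
New median = 16
Changed? no

Answer: no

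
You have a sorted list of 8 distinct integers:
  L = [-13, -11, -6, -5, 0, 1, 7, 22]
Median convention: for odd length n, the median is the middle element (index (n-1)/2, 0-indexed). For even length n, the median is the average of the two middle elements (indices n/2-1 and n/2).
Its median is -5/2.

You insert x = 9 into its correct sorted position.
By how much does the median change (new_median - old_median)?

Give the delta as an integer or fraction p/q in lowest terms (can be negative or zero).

Answer: 5/2

Derivation:
Old median = -5/2
After inserting x = 9: new sorted = [-13, -11, -6, -5, 0, 1, 7, 9, 22]
New median = 0
Delta = 0 - -5/2 = 5/2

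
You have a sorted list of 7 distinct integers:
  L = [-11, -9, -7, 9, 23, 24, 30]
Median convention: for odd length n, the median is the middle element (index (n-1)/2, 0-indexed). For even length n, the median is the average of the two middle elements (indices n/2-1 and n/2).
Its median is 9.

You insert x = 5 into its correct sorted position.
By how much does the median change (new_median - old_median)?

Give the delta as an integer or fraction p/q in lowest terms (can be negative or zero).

Answer: -2

Derivation:
Old median = 9
After inserting x = 5: new sorted = [-11, -9, -7, 5, 9, 23, 24, 30]
New median = 7
Delta = 7 - 9 = -2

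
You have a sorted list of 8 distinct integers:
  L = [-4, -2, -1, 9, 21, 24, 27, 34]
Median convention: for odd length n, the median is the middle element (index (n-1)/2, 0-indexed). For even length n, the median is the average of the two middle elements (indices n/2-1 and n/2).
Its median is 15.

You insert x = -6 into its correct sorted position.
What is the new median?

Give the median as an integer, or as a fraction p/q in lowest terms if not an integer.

Answer: 9

Derivation:
Old list (sorted, length 8): [-4, -2, -1, 9, 21, 24, 27, 34]
Old median = 15
Insert x = -6
Old length even (8). Middle pair: indices 3,4 = 9,21.
New length odd (9). New median = single middle element.
x = -6: 0 elements are < x, 8 elements are > x.
New sorted list: [-6, -4, -2, -1, 9, 21, 24, 27, 34]
New median = 9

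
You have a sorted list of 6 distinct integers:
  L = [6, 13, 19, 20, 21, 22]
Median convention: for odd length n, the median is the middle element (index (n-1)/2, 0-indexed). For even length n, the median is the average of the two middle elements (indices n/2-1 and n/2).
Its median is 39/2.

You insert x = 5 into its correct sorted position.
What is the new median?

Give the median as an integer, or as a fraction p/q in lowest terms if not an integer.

Answer: 19

Derivation:
Old list (sorted, length 6): [6, 13, 19, 20, 21, 22]
Old median = 39/2
Insert x = 5
Old length even (6). Middle pair: indices 2,3 = 19,20.
New length odd (7). New median = single middle element.
x = 5: 0 elements are < x, 6 elements are > x.
New sorted list: [5, 6, 13, 19, 20, 21, 22]
New median = 19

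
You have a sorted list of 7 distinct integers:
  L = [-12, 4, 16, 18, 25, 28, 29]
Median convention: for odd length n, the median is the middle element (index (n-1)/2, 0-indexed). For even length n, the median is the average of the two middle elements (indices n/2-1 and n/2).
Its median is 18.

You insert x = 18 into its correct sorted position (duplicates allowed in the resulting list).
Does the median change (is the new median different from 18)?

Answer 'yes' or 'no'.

Old median = 18
Insert x = 18
New median = 18
Changed? no

Answer: no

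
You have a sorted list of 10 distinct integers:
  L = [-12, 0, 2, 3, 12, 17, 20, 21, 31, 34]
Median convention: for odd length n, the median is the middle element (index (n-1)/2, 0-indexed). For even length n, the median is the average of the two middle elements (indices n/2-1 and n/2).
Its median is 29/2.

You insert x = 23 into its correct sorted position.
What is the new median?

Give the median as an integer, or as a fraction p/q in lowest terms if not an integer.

Old list (sorted, length 10): [-12, 0, 2, 3, 12, 17, 20, 21, 31, 34]
Old median = 29/2
Insert x = 23
Old length even (10). Middle pair: indices 4,5 = 12,17.
New length odd (11). New median = single middle element.
x = 23: 8 elements are < x, 2 elements are > x.
New sorted list: [-12, 0, 2, 3, 12, 17, 20, 21, 23, 31, 34]
New median = 17

Answer: 17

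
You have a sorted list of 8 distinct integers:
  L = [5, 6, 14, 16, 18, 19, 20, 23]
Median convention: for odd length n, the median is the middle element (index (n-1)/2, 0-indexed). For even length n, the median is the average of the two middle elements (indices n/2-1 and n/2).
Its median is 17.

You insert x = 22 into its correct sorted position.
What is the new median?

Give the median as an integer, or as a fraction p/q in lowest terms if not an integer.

Answer: 18

Derivation:
Old list (sorted, length 8): [5, 6, 14, 16, 18, 19, 20, 23]
Old median = 17
Insert x = 22
Old length even (8). Middle pair: indices 3,4 = 16,18.
New length odd (9). New median = single middle element.
x = 22: 7 elements are < x, 1 elements are > x.
New sorted list: [5, 6, 14, 16, 18, 19, 20, 22, 23]
New median = 18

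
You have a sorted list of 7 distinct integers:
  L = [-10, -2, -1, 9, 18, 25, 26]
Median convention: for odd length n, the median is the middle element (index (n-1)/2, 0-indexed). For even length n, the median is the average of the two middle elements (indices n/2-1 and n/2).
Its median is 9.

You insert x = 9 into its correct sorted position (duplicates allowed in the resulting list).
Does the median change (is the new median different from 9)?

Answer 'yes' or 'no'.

Answer: no

Derivation:
Old median = 9
Insert x = 9
New median = 9
Changed? no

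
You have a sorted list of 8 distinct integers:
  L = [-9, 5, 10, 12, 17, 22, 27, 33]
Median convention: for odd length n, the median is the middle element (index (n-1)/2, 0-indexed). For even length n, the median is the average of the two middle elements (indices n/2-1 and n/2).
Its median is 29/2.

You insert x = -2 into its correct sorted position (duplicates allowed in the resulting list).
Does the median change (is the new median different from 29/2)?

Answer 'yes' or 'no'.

Old median = 29/2
Insert x = -2
New median = 12
Changed? yes

Answer: yes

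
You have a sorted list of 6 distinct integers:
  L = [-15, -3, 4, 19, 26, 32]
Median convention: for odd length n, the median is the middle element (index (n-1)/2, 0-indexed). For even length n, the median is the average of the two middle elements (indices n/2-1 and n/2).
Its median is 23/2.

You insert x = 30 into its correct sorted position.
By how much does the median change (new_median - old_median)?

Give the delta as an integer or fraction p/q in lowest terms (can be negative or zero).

Answer: 15/2

Derivation:
Old median = 23/2
After inserting x = 30: new sorted = [-15, -3, 4, 19, 26, 30, 32]
New median = 19
Delta = 19 - 23/2 = 15/2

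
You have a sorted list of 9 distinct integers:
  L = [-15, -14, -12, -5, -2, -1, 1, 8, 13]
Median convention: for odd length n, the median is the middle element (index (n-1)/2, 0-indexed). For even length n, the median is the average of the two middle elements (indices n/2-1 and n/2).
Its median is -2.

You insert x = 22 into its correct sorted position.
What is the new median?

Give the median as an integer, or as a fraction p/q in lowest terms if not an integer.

Old list (sorted, length 9): [-15, -14, -12, -5, -2, -1, 1, 8, 13]
Old median = -2
Insert x = 22
Old length odd (9). Middle was index 4 = -2.
New length even (10). New median = avg of two middle elements.
x = 22: 9 elements are < x, 0 elements are > x.
New sorted list: [-15, -14, -12, -5, -2, -1, 1, 8, 13, 22]
New median = -3/2

Answer: -3/2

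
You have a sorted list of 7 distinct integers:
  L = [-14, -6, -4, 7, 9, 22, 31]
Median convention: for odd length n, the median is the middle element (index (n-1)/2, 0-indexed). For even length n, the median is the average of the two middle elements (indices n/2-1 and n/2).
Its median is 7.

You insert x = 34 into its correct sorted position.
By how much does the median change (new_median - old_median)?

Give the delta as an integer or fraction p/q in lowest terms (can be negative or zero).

Old median = 7
After inserting x = 34: new sorted = [-14, -6, -4, 7, 9, 22, 31, 34]
New median = 8
Delta = 8 - 7 = 1

Answer: 1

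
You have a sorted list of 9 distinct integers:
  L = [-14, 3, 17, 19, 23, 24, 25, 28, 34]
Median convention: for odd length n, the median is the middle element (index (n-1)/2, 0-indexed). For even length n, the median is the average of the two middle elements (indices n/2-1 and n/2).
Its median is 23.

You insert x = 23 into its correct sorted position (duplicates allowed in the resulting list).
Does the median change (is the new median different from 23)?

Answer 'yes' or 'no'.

Answer: no

Derivation:
Old median = 23
Insert x = 23
New median = 23
Changed? no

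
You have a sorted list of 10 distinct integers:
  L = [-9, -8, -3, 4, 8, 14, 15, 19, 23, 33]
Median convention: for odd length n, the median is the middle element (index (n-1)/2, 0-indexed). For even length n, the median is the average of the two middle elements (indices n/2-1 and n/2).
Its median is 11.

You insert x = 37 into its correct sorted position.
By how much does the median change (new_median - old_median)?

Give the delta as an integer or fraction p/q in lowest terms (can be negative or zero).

Answer: 3

Derivation:
Old median = 11
After inserting x = 37: new sorted = [-9, -8, -3, 4, 8, 14, 15, 19, 23, 33, 37]
New median = 14
Delta = 14 - 11 = 3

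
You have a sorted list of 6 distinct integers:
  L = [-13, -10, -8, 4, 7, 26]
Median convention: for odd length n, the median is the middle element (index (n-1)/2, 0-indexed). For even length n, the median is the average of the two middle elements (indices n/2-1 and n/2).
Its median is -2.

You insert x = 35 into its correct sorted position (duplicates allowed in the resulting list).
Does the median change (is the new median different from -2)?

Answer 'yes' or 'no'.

Answer: yes

Derivation:
Old median = -2
Insert x = 35
New median = 4
Changed? yes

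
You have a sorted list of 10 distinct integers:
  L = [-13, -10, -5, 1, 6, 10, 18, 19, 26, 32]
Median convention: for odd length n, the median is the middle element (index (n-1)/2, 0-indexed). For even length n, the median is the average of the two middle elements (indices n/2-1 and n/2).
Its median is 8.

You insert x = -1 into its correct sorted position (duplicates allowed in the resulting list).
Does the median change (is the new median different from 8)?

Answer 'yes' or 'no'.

Old median = 8
Insert x = -1
New median = 6
Changed? yes

Answer: yes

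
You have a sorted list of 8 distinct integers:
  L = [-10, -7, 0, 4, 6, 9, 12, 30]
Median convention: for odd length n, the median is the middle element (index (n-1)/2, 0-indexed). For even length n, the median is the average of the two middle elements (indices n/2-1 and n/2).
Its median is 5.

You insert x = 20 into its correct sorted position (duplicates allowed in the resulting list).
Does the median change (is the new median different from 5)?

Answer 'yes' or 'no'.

Old median = 5
Insert x = 20
New median = 6
Changed? yes

Answer: yes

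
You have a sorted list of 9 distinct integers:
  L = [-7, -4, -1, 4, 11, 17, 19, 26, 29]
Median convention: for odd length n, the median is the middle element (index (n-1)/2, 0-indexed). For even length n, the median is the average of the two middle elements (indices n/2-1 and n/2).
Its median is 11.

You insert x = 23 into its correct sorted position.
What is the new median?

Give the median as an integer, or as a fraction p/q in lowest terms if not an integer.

Answer: 14

Derivation:
Old list (sorted, length 9): [-7, -4, -1, 4, 11, 17, 19, 26, 29]
Old median = 11
Insert x = 23
Old length odd (9). Middle was index 4 = 11.
New length even (10). New median = avg of two middle elements.
x = 23: 7 elements are < x, 2 elements are > x.
New sorted list: [-7, -4, -1, 4, 11, 17, 19, 23, 26, 29]
New median = 14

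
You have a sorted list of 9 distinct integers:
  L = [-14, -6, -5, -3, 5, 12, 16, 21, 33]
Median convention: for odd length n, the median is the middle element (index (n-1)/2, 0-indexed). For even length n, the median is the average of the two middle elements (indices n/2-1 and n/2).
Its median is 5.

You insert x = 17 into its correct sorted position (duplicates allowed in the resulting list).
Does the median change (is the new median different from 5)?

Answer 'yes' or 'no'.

Answer: yes

Derivation:
Old median = 5
Insert x = 17
New median = 17/2
Changed? yes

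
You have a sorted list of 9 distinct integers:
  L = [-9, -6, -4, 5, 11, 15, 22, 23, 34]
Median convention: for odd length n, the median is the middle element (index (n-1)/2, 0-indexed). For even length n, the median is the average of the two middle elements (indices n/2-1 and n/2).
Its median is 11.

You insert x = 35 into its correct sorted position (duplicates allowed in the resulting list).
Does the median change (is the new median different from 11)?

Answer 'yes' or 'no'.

Answer: yes

Derivation:
Old median = 11
Insert x = 35
New median = 13
Changed? yes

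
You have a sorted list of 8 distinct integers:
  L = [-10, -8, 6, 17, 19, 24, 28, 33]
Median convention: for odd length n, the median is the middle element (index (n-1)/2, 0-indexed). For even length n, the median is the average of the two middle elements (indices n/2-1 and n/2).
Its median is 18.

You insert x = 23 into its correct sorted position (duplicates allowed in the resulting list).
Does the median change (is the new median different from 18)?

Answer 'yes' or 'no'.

Old median = 18
Insert x = 23
New median = 19
Changed? yes

Answer: yes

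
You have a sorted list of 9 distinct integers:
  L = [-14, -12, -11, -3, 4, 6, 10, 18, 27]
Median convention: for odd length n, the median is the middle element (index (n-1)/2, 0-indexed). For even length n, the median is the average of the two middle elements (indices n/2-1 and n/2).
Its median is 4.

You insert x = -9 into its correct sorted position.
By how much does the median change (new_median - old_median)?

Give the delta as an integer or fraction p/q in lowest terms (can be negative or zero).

Answer: -7/2

Derivation:
Old median = 4
After inserting x = -9: new sorted = [-14, -12, -11, -9, -3, 4, 6, 10, 18, 27]
New median = 1/2
Delta = 1/2 - 4 = -7/2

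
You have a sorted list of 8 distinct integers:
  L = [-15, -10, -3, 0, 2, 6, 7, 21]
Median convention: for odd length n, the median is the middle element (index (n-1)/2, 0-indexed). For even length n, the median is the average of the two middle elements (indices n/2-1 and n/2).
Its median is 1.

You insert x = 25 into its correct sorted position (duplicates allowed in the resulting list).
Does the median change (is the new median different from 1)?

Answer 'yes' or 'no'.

Answer: yes

Derivation:
Old median = 1
Insert x = 25
New median = 2
Changed? yes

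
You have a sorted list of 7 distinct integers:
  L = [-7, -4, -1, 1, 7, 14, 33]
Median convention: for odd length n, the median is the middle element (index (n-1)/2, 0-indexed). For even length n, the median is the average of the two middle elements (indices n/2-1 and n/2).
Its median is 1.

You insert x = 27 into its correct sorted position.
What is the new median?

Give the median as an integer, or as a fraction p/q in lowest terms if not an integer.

Old list (sorted, length 7): [-7, -4, -1, 1, 7, 14, 33]
Old median = 1
Insert x = 27
Old length odd (7). Middle was index 3 = 1.
New length even (8). New median = avg of two middle elements.
x = 27: 6 elements are < x, 1 elements are > x.
New sorted list: [-7, -4, -1, 1, 7, 14, 27, 33]
New median = 4

Answer: 4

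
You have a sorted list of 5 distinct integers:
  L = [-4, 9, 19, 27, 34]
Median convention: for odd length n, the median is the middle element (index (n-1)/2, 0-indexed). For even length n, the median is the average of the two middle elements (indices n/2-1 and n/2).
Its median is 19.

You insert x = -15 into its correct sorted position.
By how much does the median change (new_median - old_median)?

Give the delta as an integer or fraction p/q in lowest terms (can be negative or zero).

Old median = 19
After inserting x = -15: new sorted = [-15, -4, 9, 19, 27, 34]
New median = 14
Delta = 14 - 19 = -5

Answer: -5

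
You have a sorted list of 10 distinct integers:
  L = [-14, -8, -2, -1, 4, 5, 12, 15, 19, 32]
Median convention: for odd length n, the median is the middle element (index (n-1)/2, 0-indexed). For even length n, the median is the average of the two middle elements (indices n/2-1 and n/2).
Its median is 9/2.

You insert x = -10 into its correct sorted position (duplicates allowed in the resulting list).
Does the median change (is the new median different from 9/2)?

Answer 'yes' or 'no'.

Old median = 9/2
Insert x = -10
New median = 4
Changed? yes

Answer: yes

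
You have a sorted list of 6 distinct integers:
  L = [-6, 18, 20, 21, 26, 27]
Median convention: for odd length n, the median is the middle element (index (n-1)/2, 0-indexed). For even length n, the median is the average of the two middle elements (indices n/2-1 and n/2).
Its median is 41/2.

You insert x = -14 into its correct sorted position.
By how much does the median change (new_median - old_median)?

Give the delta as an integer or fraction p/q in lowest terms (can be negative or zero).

Answer: -1/2

Derivation:
Old median = 41/2
After inserting x = -14: new sorted = [-14, -6, 18, 20, 21, 26, 27]
New median = 20
Delta = 20 - 41/2 = -1/2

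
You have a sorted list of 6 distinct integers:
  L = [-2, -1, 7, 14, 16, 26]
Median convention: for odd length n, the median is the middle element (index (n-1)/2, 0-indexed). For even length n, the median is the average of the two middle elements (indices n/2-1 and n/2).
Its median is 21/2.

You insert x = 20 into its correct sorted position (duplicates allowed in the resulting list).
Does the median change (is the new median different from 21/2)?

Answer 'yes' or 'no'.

Old median = 21/2
Insert x = 20
New median = 14
Changed? yes

Answer: yes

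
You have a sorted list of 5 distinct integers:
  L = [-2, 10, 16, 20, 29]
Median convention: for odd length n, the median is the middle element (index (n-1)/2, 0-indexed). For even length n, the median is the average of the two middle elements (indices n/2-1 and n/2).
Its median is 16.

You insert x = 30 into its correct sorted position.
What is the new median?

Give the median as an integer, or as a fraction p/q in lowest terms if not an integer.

Old list (sorted, length 5): [-2, 10, 16, 20, 29]
Old median = 16
Insert x = 30
Old length odd (5). Middle was index 2 = 16.
New length even (6). New median = avg of two middle elements.
x = 30: 5 elements are < x, 0 elements are > x.
New sorted list: [-2, 10, 16, 20, 29, 30]
New median = 18

Answer: 18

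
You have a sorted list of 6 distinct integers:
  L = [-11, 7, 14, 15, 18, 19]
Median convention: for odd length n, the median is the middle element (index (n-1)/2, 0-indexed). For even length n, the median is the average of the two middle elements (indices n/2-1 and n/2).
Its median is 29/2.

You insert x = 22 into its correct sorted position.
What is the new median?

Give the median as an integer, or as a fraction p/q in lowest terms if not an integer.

Old list (sorted, length 6): [-11, 7, 14, 15, 18, 19]
Old median = 29/2
Insert x = 22
Old length even (6). Middle pair: indices 2,3 = 14,15.
New length odd (7). New median = single middle element.
x = 22: 6 elements are < x, 0 elements are > x.
New sorted list: [-11, 7, 14, 15, 18, 19, 22]
New median = 15

Answer: 15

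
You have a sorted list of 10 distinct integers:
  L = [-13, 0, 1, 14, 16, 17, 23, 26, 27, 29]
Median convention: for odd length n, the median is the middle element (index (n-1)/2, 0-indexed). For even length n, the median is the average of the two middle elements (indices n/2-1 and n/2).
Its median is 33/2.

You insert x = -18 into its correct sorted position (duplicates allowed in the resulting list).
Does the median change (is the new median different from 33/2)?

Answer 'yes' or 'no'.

Answer: yes

Derivation:
Old median = 33/2
Insert x = -18
New median = 16
Changed? yes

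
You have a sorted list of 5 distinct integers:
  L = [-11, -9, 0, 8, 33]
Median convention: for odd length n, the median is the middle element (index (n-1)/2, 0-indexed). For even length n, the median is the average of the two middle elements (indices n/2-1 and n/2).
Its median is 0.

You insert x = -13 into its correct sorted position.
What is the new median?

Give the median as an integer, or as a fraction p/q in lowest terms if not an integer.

Old list (sorted, length 5): [-11, -9, 0, 8, 33]
Old median = 0
Insert x = -13
Old length odd (5). Middle was index 2 = 0.
New length even (6). New median = avg of two middle elements.
x = -13: 0 elements are < x, 5 elements are > x.
New sorted list: [-13, -11, -9, 0, 8, 33]
New median = -9/2

Answer: -9/2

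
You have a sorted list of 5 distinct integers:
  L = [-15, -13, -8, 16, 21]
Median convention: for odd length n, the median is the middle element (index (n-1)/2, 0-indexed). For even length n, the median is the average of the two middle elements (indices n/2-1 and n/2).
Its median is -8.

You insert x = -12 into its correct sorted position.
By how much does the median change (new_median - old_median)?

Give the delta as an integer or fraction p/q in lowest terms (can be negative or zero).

Answer: -2

Derivation:
Old median = -8
After inserting x = -12: new sorted = [-15, -13, -12, -8, 16, 21]
New median = -10
Delta = -10 - -8 = -2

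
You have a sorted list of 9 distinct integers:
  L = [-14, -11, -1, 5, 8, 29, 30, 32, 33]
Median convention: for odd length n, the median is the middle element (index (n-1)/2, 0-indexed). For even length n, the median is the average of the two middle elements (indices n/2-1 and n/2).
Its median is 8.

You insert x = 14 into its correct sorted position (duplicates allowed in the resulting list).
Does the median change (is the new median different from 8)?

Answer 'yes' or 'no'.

Answer: yes

Derivation:
Old median = 8
Insert x = 14
New median = 11
Changed? yes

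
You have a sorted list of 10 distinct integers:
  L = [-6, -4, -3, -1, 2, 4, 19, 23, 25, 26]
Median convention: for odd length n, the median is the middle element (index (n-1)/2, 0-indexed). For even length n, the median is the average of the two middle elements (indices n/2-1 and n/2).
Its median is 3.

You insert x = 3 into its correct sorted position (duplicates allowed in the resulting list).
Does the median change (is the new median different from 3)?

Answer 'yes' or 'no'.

Old median = 3
Insert x = 3
New median = 3
Changed? no

Answer: no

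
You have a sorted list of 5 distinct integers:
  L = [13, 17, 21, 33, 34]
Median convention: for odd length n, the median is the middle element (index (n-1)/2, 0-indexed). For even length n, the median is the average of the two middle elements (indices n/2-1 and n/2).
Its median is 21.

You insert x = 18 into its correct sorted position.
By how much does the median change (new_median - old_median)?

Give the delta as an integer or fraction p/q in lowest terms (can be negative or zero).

Answer: -3/2

Derivation:
Old median = 21
After inserting x = 18: new sorted = [13, 17, 18, 21, 33, 34]
New median = 39/2
Delta = 39/2 - 21 = -3/2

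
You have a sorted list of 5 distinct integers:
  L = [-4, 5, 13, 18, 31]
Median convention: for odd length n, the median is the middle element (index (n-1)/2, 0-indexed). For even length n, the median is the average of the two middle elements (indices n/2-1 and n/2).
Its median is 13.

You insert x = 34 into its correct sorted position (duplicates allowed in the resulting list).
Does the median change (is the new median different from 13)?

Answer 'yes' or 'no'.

Old median = 13
Insert x = 34
New median = 31/2
Changed? yes

Answer: yes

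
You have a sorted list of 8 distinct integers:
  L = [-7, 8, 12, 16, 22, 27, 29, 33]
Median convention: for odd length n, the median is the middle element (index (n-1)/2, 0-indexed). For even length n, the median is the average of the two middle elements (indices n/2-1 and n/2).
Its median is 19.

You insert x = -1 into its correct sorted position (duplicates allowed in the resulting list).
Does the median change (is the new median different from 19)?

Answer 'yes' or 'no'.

Answer: yes

Derivation:
Old median = 19
Insert x = -1
New median = 16
Changed? yes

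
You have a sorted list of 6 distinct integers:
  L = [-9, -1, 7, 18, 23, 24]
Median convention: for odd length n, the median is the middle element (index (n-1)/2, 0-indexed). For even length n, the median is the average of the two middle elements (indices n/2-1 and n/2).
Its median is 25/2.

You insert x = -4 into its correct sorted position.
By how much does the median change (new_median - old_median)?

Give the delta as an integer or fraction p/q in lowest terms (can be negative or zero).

Answer: -11/2

Derivation:
Old median = 25/2
After inserting x = -4: new sorted = [-9, -4, -1, 7, 18, 23, 24]
New median = 7
Delta = 7 - 25/2 = -11/2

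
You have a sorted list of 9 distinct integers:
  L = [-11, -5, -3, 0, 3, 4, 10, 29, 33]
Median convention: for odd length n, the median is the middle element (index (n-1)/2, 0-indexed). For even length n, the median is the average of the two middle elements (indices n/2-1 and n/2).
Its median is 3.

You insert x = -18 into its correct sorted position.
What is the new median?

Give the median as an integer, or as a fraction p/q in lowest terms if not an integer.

Answer: 3/2

Derivation:
Old list (sorted, length 9): [-11, -5, -3, 0, 3, 4, 10, 29, 33]
Old median = 3
Insert x = -18
Old length odd (9). Middle was index 4 = 3.
New length even (10). New median = avg of two middle elements.
x = -18: 0 elements are < x, 9 elements are > x.
New sorted list: [-18, -11, -5, -3, 0, 3, 4, 10, 29, 33]
New median = 3/2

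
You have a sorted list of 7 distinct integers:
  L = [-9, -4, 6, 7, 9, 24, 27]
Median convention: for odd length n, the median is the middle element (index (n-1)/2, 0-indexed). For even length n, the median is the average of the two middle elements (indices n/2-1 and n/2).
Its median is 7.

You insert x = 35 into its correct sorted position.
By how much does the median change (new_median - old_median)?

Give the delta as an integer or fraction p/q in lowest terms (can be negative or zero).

Old median = 7
After inserting x = 35: new sorted = [-9, -4, 6, 7, 9, 24, 27, 35]
New median = 8
Delta = 8 - 7 = 1

Answer: 1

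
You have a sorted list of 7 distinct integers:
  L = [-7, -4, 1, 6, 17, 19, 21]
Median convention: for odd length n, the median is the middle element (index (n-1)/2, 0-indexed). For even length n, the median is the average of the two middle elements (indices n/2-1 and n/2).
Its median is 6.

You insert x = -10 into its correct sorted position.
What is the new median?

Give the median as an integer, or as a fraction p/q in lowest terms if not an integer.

Old list (sorted, length 7): [-7, -4, 1, 6, 17, 19, 21]
Old median = 6
Insert x = -10
Old length odd (7). Middle was index 3 = 6.
New length even (8). New median = avg of two middle elements.
x = -10: 0 elements are < x, 7 elements are > x.
New sorted list: [-10, -7, -4, 1, 6, 17, 19, 21]
New median = 7/2

Answer: 7/2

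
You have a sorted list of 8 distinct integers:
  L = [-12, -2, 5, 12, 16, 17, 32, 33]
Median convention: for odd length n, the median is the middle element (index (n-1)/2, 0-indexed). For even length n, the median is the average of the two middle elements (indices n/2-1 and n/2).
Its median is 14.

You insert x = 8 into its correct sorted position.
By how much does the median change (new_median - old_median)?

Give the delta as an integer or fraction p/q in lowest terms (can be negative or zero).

Answer: -2

Derivation:
Old median = 14
After inserting x = 8: new sorted = [-12, -2, 5, 8, 12, 16, 17, 32, 33]
New median = 12
Delta = 12 - 14 = -2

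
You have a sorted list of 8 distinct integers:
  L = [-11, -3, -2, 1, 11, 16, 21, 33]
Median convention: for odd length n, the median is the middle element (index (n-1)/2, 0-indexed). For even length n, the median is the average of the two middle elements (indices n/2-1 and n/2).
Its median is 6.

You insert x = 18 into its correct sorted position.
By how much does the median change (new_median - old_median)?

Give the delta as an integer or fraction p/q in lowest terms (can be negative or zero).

Old median = 6
After inserting x = 18: new sorted = [-11, -3, -2, 1, 11, 16, 18, 21, 33]
New median = 11
Delta = 11 - 6 = 5

Answer: 5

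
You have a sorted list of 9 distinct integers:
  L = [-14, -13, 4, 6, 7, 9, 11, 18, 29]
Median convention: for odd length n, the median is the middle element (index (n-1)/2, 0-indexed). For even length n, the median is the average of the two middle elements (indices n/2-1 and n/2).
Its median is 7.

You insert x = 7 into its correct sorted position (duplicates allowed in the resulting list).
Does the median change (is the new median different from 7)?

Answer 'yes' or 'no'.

Answer: no

Derivation:
Old median = 7
Insert x = 7
New median = 7
Changed? no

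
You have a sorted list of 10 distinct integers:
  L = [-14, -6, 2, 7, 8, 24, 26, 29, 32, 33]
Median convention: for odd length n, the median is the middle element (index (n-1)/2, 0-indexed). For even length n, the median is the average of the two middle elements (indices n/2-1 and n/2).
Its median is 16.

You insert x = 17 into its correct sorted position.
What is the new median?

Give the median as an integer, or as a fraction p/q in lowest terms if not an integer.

Answer: 17

Derivation:
Old list (sorted, length 10): [-14, -6, 2, 7, 8, 24, 26, 29, 32, 33]
Old median = 16
Insert x = 17
Old length even (10). Middle pair: indices 4,5 = 8,24.
New length odd (11). New median = single middle element.
x = 17: 5 elements are < x, 5 elements are > x.
New sorted list: [-14, -6, 2, 7, 8, 17, 24, 26, 29, 32, 33]
New median = 17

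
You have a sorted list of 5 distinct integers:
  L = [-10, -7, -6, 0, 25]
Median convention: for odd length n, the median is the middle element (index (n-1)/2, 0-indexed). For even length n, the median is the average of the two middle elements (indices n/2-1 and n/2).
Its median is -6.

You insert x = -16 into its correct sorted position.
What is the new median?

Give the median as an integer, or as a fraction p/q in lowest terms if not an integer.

Old list (sorted, length 5): [-10, -7, -6, 0, 25]
Old median = -6
Insert x = -16
Old length odd (5). Middle was index 2 = -6.
New length even (6). New median = avg of two middle elements.
x = -16: 0 elements are < x, 5 elements are > x.
New sorted list: [-16, -10, -7, -6, 0, 25]
New median = -13/2

Answer: -13/2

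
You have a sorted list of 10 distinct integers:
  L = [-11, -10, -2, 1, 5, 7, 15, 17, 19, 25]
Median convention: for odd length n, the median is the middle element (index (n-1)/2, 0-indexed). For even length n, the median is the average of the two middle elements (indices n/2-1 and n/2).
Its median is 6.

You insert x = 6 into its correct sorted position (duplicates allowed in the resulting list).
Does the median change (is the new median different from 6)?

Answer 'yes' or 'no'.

Answer: no

Derivation:
Old median = 6
Insert x = 6
New median = 6
Changed? no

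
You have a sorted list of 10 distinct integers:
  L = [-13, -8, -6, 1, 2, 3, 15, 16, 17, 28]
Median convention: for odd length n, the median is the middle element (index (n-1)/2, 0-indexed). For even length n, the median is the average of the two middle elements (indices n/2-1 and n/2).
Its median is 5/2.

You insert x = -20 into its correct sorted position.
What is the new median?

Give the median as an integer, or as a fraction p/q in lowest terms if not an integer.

Old list (sorted, length 10): [-13, -8, -6, 1, 2, 3, 15, 16, 17, 28]
Old median = 5/2
Insert x = -20
Old length even (10). Middle pair: indices 4,5 = 2,3.
New length odd (11). New median = single middle element.
x = -20: 0 elements are < x, 10 elements are > x.
New sorted list: [-20, -13, -8, -6, 1, 2, 3, 15, 16, 17, 28]
New median = 2

Answer: 2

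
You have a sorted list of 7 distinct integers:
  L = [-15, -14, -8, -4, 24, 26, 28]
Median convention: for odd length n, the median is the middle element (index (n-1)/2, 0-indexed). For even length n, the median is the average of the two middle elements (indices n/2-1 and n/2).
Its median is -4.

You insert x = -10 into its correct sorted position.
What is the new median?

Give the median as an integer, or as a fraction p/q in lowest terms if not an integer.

Old list (sorted, length 7): [-15, -14, -8, -4, 24, 26, 28]
Old median = -4
Insert x = -10
Old length odd (7). Middle was index 3 = -4.
New length even (8). New median = avg of two middle elements.
x = -10: 2 elements are < x, 5 elements are > x.
New sorted list: [-15, -14, -10, -8, -4, 24, 26, 28]
New median = -6

Answer: -6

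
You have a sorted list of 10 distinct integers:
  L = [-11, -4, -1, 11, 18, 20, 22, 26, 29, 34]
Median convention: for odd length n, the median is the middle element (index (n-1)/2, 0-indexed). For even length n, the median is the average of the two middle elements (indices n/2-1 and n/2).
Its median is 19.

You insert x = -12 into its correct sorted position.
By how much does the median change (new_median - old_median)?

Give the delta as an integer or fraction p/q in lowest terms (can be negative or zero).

Old median = 19
After inserting x = -12: new sorted = [-12, -11, -4, -1, 11, 18, 20, 22, 26, 29, 34]
New median = 18
Delta = 18 - 19 = -1

Answer: -1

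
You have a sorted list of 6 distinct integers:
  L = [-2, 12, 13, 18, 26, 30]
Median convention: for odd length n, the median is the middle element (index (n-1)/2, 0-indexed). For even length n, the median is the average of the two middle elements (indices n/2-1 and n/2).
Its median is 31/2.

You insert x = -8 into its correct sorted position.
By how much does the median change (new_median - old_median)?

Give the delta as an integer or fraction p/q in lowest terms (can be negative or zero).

Answer: -5/2

Derivation:
Old median = 31/2
After inserting x = -8: new sorted = [-8, -2, 12, 13, 18, 26, 30]
New median = 13
Delta = 13 - 31/2 = -5/2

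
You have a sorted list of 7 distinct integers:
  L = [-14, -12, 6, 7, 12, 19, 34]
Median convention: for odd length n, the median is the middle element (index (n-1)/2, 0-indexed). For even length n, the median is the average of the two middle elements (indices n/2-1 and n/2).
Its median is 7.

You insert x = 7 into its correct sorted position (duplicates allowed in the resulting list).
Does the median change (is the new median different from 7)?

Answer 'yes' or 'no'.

Answer: no

Derivation:
Old median = 7
Insert x = 7
New median = 7
Changed? no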